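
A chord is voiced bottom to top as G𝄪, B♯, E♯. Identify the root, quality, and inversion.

The pitch classes G##, B#, E# arrange in thirds as E#–G##–B#: an E# major triad.
With the third (G##) in the bass, the chord is in first inversion (figured bass 6).

E# major, first inversion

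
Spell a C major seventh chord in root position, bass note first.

C major seventh is C–E–G–B. Root position puts the root (C) in the bass, with the remaining tones above: C, E, G, B.

C, E, G, B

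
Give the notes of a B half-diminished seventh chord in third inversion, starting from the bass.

A, B, D, F

Spelling B half-diminished seventh: B–D–F–A. In third inversion the seventh is bass, giving A, B, D, F from the bottom.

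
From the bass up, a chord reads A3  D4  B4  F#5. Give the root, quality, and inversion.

Reducing to letter names: A, D, B, F#. These stack in thirds as B–D–F#–A — a B minor seventh chord.
The lowest note is A, the seventh of the chord, so this is third inversion (figured bass 4/2).

B minor seventh, third inversion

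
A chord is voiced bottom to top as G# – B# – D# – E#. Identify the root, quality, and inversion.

E# minor seventh, first inversion

Reducing to letter names: G#, B#, D#, E#. These stack in thirds as E#–G#–B#–D# — an E# minor seventh chord.
G# is the third of E# minor seventh; third in the bass means first inversion (figured bass 6/5).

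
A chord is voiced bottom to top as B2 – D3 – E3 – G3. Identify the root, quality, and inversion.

Reducing to letter names: B, D, E, G. These stack in thirds as E–G–B–D — an E minor seventh chord.
With the fifth (B) in the bass, the chord is in second inversion (figured bass 4/3).

E minor seventh, second inversion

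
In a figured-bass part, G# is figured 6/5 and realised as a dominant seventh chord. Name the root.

The figures 6/5 mean the third of the chord is in the bass. If G# is the third of a dominant seventh chord, the root is E (chord tones E–G#–B–D).

E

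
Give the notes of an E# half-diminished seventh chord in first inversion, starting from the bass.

G#, B, D#, E#

E# half-diminished seventh is E#–G#–B–D#. First inversion puts the third (G#) in the bass, with the remaining tones above: G#, B, D#, E#.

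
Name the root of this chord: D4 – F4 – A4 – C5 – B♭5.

The distinct letter names are D, F, A, C, Bb. Arranged as a stack of thirds they read Bb–D–F–A–C, so Bb is the root (a Bb major ninth chord).

Bb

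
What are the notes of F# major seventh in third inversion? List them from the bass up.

The chord tones are F#–A#–C#–E#. With the seventh (E#) lowest for third inversion: E#, F#, A#, C#.

E#, F#, A#, C#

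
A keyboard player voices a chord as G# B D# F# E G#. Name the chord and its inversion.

E major ninth, first inversion

Reducing to letter names: G#, B, D#, F#, E. These stack in thirds as E–G#–B–D#–F# — an E major ninth chord.
G# is the third of E major ninth; third in the bass means first inversion.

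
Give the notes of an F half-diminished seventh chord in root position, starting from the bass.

F half-diminished seventh is F–Ab–Cb–Eb. Root position puts the root (F) in the bass, with the remaining tones above: F, Ab, Cb, Eb.

F, Ab, Cb, Eb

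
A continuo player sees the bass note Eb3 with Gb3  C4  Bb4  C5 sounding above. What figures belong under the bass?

The notes Eb, Gb, C, Bb stack in thirds as C–Eb–Gb–Bb — a C half-diminished seventh chord. The bass Eb is the third, so this is first inversion: figured 6/5.

6/5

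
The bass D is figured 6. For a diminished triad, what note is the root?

The figures 6 mean the third of the chord is in the bass. If D is the third of a diminished triad, the root is B (chord tones B–D–F).

B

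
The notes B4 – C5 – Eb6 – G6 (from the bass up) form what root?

Reordering B, C, Eb, G into stacked thirds gives C–Eb–G–B; the bottom of that stack, C, is the root.

C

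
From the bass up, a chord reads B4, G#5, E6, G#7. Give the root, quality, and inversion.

Reducing to letter names: B, G#, E. These stack in thirds as E–G#–B — an E major triad.
B is the fifth of E major; fifth in the bass means second inversion (figured bass 6/4).

E major, second inversion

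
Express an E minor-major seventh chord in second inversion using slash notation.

Em(maj7)/B

Second inversion of E minor-major seventh has the fifth (B) in the bass. As a slash chord: Em(maj7)/B.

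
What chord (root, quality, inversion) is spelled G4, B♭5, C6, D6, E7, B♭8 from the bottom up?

Reducing to letter names: G, Bb, C, D, E. These stack in thirds as C–E–G–Bb–D — a C dominant ninth chord.
G is the fifth of C dominant ninth; fifth in the bass means second inversion.

C dominant ninth, second inversion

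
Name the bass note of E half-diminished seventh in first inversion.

G

In first inversion the third is lowest. For E half-diminished seventh (E–G–Bb–D) that is G.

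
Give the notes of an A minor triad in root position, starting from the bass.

A minor is A–C–E. Root position puts the root (A) in the bass, with the remaining tones above: A, C, E.

A, C, E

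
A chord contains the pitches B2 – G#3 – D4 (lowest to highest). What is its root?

G#

The distinct letter names are B, G#, D. Arranged as a stack of thirds they read G#–B–D, so G# is the root (a G# diminished triad).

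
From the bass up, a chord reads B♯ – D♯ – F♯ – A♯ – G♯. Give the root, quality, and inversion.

The pitch classes B#, D#, F#, A#, G# arrange in thirds as G#–B#–D#–F#–A#: a G# dominant ninth chord.
B# is the third of G# dominant ninth; third in the bass means first inversion.

G# dominant ninth, first inversion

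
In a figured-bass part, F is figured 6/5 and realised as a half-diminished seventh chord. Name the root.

D

The figures 6/5 mean the third of the chord is in the bass. If F is the third of a half-diminished seventh chord, the root is D (chord tones D–F–Ab–C).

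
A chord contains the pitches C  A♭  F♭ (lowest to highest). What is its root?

C, Ab, Fb are the tones of an Fb augmented triad (Fb–Ab–C), making Fb the root.

Fb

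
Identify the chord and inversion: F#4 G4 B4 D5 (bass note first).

G major seventh, third inversion

Reducing to letter names: F#, G, B, D. These stack in thirds as G–B–D–F# — a G major seventh chord.
The lowest note is F#, the seventh of the chord, so this is third inversion (figured bass 4/2).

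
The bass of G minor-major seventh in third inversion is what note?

The seventh of G minor-major seventh (G–Bb–D–F#) is F#; that is the bass in third inversion.

F#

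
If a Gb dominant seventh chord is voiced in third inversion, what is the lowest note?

Fb

Gb dominant seventh is Gb–Bb–Db–Fb. Third inversion places the seventh in the bass: Fb.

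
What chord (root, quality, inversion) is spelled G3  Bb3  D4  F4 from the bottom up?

Reducing to letter names: G, Bb, D, F. These stack in thirds as G–Bb–D–F — a G minor seventh chord.
G is the root of G minor seventh; root in the bass means root position (figured bass 7).

G minor seventh, root position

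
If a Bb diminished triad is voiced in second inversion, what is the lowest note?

Bb diminished is Bb–Db–Fb. Second inversion places the fifth in the bass: Fb.

Fb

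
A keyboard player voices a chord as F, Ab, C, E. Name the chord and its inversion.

F minor-major seventh, root position

The distinct note names are F, Ab, C, E. Stacked in thirds they read F–Ab–C–E, which is a minor-major seventh chord on F.
The lowest note is F, the root of the chord, so this is root position (figured bass 7).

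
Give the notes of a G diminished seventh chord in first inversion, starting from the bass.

Spelling G diminished seventh: G–Bb–Db–Fb. In first inversion the third is bass, giving Bb, Db, Fb, G from the bottom.

Bb, Db, Fb, G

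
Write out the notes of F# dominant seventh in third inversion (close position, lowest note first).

Spelling F# dominant seventh: F#–A#–C#–E. In third inversion the seventh is bass, giving E, F#, A#, C# from the bottom.

E, F#, A#, C#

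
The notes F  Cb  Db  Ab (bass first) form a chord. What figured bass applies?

6/5

The notes F, Cb, Db, Ab stack in thirds as Db–F–Ab–Cb — a Db dominant seventh chord. The bass F is the third, so this is first inversion: figured 6/5.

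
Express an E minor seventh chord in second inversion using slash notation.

Second inversion of E minor seventh has the fifth (B) in the bass. As a slash chord: Em7/B.

Em7/B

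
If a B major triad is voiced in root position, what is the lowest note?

B

B major is B–D#–F#. Root position places the root in the bass: B.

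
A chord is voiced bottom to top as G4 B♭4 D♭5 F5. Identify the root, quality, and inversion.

G half-diminished seventh, root position

Reducing to letter names: G, Bb, Db, F. These stack in thirds as G–Bb–Db–F — a G half-diminished seventh chord.
With the root (G) in the bass, the chord is in root position (figured bass 7).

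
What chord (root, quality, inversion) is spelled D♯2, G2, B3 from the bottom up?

The pitch classes D#, G, B arrange in thirds as G–B–D#: a G augmented triad.
D# is the fifth of G augmented; fifth in the bass means second inversion (figured bass 6/4).

G augmented, second inversion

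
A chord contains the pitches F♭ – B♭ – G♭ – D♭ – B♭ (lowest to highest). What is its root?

Gb

The distinct letter names are Fb, Bb, Gb, Db. Arranged as a stack of thirds they read Gb–Bb–Db–Fb, so Gb is the root (a Gb dominant seventh chord).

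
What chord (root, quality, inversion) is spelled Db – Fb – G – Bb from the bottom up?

G diminished seventh, second inversion

The pitch classes Db, Fb, G, Bb arrange in thirds as G–Bb–Db–Fb: a G diminished seventh chord.
With the fifth (Db) in the bass, the chord is in second inversion (figured bass 4/3).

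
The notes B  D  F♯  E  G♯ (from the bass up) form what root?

E

The distinct letter names are B, D, F#, E, G#. Arranged as a stack of thirds they read E–G#–B–D–F#, so E is the root (an E dominant ninth chord).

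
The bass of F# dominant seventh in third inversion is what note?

In third inversion the seventh is lowest. For F# dominant seventh (F#–A#–C#–E) that is E.

E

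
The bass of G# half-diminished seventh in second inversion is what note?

The fifth of G# half-diminished seventh (G#–B–D–F#) is D; that is the bass in second inversion.

D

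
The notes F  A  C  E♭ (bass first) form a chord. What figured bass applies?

7

The notes F, A, C, Eb stack in thirds as F–A–C–Eb — an F dominant seventh chord. The bass F is the root, so this is root position: figured 7.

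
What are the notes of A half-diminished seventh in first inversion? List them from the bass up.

C, Eb, G, A

Spelling A half-diminished seventh: A–C–Eb–G. In first inversion the third is bass, giving C, Eb, G, A from the bottom.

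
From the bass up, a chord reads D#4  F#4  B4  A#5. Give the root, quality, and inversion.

B major seventh, first inversion

The distinct note names are D#, F#, B, A#. Stacked in thirds they read B–D#–F#–A#, which is a major seventh chord on B.
D# is the third of B major seventh; third in the bass means first inversion (figured bass 6/5).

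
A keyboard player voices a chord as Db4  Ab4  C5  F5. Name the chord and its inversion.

Db major seventh, root position

The pitch classes Db, Ab, C, F arrange in thirds as Db–F–Ab–C: a Db major seventh chord.
With the root (Db) in the bass, the chord is in root position (figured bass 7).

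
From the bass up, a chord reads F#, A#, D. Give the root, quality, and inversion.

D augmented, first inversion

The pitch classes F#, A#, D arrange in thirds as D–F#–A#: a D augmented triad.
The lowest note is F#, the third of the chord, so this is first inversion (figured bass 6).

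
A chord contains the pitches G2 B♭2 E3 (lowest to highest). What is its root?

The distinct letter names are G, Bb, E. Arranged as a stack of thirds they read E–G–Bb, so E is the root (an E diminished triad).

E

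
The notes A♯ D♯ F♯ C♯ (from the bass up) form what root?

D#

A#, D#, F#, C# are the tones of a D# minor seventh chord (D#–F#–A#–C#), making D# the root.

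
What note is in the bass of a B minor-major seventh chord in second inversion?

B minor-major seventh is B–D–F#–A#. Second inversion places the fifth in the bass: F#.

F#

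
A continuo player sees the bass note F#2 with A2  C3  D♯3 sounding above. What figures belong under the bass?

6/5

The notes F#, A, C, D# stack in thirds as D#–F#–A–C — a D# diminished seventh chord. The bass F# is the third, so this is first inversion: figured 6/5.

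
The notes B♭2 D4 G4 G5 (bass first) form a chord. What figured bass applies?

The notes Bb, D, G stack in thirds as G–Bb–D — a G minor triad. The bass Bb is the third, so this is first inversion: figured 6.

6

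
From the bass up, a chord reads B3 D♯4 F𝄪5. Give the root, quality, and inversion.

The distinct note names are B, D#, F##. Stacked in thirds they read B–D#–F##, which is an augmented triad on B.
The lowest note is B, the root of the chord, so this is root position (figured bass 5/3).

B augmented, root position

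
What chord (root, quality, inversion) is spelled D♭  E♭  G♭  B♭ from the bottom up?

Eb minor seventh, third inversion

Reducing to letter names: Db, Eb, Gb, Bb. These stack in thirds as Eb–Gb–Bb–Db — an Eb minor seventh chord.
The lowest note is Db, the seventh of the chord, so this is third inversion (figured bass 4/2).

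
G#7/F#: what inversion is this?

G#7/F# means G# dominant seventh with F# in the bass. F# is the seventh of G# dominant seventh (G#–B#–D#–F#), so this is third inversion.

third inversion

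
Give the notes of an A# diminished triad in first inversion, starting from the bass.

C#, E, A#

Spelling A# diminished: A#–C#–E. In first inversion the third is bass, giving C#, E, A# from the bottom.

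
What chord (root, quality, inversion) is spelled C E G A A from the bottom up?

The distinct note names are C, E, G, A. Stacked in thirds they read A–C–E–G, which is a minor seventh chord on A.
With the third (C) in the bass, the chord is in first inversion (figured bass 6/5).

A minor seventh, first inversion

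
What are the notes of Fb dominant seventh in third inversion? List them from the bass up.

Spelling Fb dominant seventh: Fb–Ab–Cb–Ebb. In third inversion the seventh is bass, giving Ebb, Fb, Ab, Cb from the bottom.

Ebb, Fb, Ab, Cb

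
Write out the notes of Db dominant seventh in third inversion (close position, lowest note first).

Db dominant seventh is Db–F–Ab–Cb. Third inversion puts the seventh (Cb) in the bass, with the remaining tones above: Cb, Db, F, Ab.

Cb, Db, F, Ab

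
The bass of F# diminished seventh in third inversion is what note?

Eb

The seventh of F# diminished seventh (F#–A–C–Eb) is Eb; that is the bass in third inversion.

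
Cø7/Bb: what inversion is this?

Cø7/Bb means C half-diminished seventh with Bb in the bass. Bb is the seventh of C half-diminished seventh (C–Eb–Gb–Bb), so this is third inversion.

third inversion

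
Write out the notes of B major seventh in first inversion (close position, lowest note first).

D#, F#, A#, B

Spelling B major seventh: B–D#–F#–A#. In first inversion the third is bass, giving D#, F#, A#, B from the bottom.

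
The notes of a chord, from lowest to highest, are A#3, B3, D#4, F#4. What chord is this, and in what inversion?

B major seventh, third inversion

The distinct note names are A#, B, D#, F#. Stacked in thirds they read B–D#–F#–A#, which is a major seventh chord on B.
The lowest note is A#, the seventh of the chord, so this is third inversion (figured bass 4/2).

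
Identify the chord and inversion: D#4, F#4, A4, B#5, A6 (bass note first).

Reducing to letter names: D#, F#, A, B#. These stack in thirds as B#–D#–F#–A — a B# diminished seventh chord.
D# is the third of B# diminished seventh; third in the bass means first inversion (figured bass 6/5).

B# diminished seventh, first inversion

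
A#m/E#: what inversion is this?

second inversion

A#m/E# means A# minor with E# in the bass. E# is the fifth of A# minor (A#–C#–E#), so this is second inversion.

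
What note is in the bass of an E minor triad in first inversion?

G

In first inversion the third is lowest. For E minor (E–G–B) that is G.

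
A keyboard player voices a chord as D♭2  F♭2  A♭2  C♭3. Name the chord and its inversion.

The distinct note names are Db, Fb, Ab, Cb. Stacked in thirds they read Db–Fb–Ab–Cb, which is a minor seventh chord on Db.
With the root (Db) in the bass, the chord is in root position (figured bass 7).

Db minor seventh, root position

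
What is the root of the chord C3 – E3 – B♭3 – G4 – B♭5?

The distinct letter names are C, E, Bb, G. Arranged as a stack of thirds they read C–E–G–Bb, so C is the root (a C dominant seventh chord).

C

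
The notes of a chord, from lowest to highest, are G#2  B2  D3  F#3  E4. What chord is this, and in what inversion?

The distinct note names are G#, B, D, F#, E. Stacked in thirds they read E–G#–B–D–F#, which is a dominant ninth chord on E.
G# is the third of E dominant ninth; third in the bass means first inversion.

E dominant ninth, first inversion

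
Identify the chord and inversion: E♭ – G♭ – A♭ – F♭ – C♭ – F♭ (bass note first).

Fb major ninth, third inversion

The distinct note names are Eb, Gb, Ab, Fb, Cb. Stacked in thirds they read Fb–Ab–Cb–Eb–Gb, which is a major ninth chord on Fb.
With the seventh (Eb) in the bass, the chord is in third inversion.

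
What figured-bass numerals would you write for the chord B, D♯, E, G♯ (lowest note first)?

The notes B, D#, E, G# stack in thirds as E–G#–B–D# — an E major seventh chord. The bass B is the fifth, so this is second inversion: figured 4/3.

4/3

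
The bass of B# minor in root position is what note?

B#

The root of B# minor (B#–D#–F##) is B#; that is the bass in root position.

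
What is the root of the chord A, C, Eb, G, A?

Reordering A, C, Eb, G into stacked thirds gives A–C–Eb–G; the bottom of that stack, A, is the root.

A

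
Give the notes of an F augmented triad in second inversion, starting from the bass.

C#, F, A

The chord tones are F–A–C#. With the fifth (C#) lowest for second inversion: C#, F, A.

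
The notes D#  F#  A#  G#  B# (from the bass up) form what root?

G#

D#, F#, A#, G#, B# are the tones of a G# dominant ninth chord (G#–B#–D#–F#–A#), making G# the root.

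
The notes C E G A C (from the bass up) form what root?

A

The distinct letter names are C, E, G, A. Arranged as a stack of thirds they read A–C–E–G, so A is the root (an A minor seventh chord).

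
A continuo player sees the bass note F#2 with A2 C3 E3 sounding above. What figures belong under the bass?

The notes F#, A, C, E stack in thirds as F#–A–C–E — an F# half-diminished seventh chord. The bass F# is the root, so this is root position: figured 7.

7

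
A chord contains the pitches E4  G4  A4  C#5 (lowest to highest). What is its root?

A

The distinct letter names are E, G, A, C#. Arranged as a stack of thirds they read A–C#–E–G, so A is the root (an A dominant seventh chord).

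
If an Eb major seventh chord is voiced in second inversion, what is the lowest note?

Eb major seventh is Eb–G–Bb–D. Second inversion places the fifth in the bass: Bb.

Bb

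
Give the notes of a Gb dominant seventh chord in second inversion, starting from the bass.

Db, Fb, Gb, Bb

The chord tones are Gb–Bb–Db–Fb. With the fifth (Db) lowest for second inversion: Db, Fb, Gb, Bb.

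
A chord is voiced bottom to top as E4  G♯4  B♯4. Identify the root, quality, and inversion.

The distinct note names are E, G#, B#. Stacked in thirds they read E–G#–B#, which is an augmented triad on E.
The lowest note is E, the root of the chord, so this is root position (figured bass 5/3).

E augmented, root position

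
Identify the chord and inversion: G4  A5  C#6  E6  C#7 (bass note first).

A dominant seventh, third inversion

The pitch classes G, A, C#, E arrange in thirds as A–C#–E–G: an A dominant seventh chord.
G is the seventh of A dominant seventh; seventh in the bass means third inversion (figured bass 4/2).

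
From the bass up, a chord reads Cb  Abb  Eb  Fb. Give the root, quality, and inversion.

Fb minor-major seventh, second inversion

Reducing to letter names: Cb, Abb, Eb, Fb. These stack in thirds as Fb–Abb–Cb–Eb — an Fb minor-major seventh chord.
Cb is the fifth of Fb minor-major seventh; fifth in the bass means second inversion (figured bass 4/3).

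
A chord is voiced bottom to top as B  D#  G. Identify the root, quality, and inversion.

G augmented, first inversion

The distinct note names are B, D#, G. Stacked in thirds they read G–B–D#, which is an augmented triad on G.
The lowest note is B, the third of the chord, so this is first inversion (figured bass 6).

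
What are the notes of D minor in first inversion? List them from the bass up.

The chord tones are D–F–A. With the third (F) lowest for first inversion: F, A, D.

F, A, D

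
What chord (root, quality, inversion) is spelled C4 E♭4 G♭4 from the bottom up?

C diminished, root position

The pitch classes C, Eb, Gb arrange in thirds as C–Eb–Gb: a C diminished triad.
The lowest note is C, the root of the chord, so this is root position (figured bass 5/3).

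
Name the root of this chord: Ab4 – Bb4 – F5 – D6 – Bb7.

Reordering Ab, Bb, F, D into stacked thirds gives Bb–D–F–Ab; the bottom of that stack, Bb, is the root.

Bb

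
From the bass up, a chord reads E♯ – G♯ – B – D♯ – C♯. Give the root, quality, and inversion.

C# dominant ninth, first inversion

The distinct note names are E#, G#, B, D#, C#. Stacked in thirds they read C#–E#–G#–B–D#, which is a dominant ninth chord on C#.
With the third (E#) in the bass, the chord is in first inversion.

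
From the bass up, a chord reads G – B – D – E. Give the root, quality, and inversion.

E minor seventh, first inversion

Reducing to letter names: G, B, D, E. These stack in thirds as E–G–B–D — an E minor seventh chord.
The lowest note is G, the third of the chord, so this is first inversion (figured bass 6/5).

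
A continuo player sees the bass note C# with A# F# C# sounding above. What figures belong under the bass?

The notes C#, A#, F# stack in thirds as F#–A#–C# — an F# major triad. The bass C# is the fifth, so this is second inversion: figured 6/4.

6/4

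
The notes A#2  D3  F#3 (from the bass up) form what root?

D

A#, D, F# are the tones of a D augmented triad (D–F#–A#), making D the root.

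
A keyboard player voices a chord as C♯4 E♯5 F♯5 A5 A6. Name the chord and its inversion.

The distinct note names are C#, E#, F#, A. Stacked in thirds they read F#–A–C#–E#, which is a minor-major seventh chord on F#.
C# is the fifth of F# minor-major seventh; fifth in the bass means second inversion (figured bass 4/3).

F# minor-major seventh, second inversion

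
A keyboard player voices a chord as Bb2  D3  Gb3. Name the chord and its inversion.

The pitch classes Bb, D, Gb arrange in thirds as Gb–Bb–D: a Gb augmented triad.
With the third (Bb) in the bass, the chord is in first inversion (figured bass 6).

Gb augmented, first inversion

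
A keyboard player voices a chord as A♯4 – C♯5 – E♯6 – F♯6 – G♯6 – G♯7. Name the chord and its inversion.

F# major ninth, first inversion

The distinct note names are A#, C#, E#, F#, G#. Stacked in thirds they read F#–A#–C#–E#–G#, which is a major ninth chord on F#.
With the third (A#) in the bass, the chord is in first inversion.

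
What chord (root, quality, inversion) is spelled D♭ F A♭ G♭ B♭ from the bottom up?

The pitch classes Db, F, Ab, Gb, Bb arrange in thirds as Gb–Bb–Db–F–Ab: a Gb major ninth chord.
Db is the fifth of Gb major ninth; fifth in the bass means second inversion.

Gb major ninth, second inversion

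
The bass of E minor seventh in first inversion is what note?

G

In first inversion the third is lowest. For E minor seventh (E–G–B–D) that is G.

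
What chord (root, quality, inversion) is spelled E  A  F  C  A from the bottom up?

F major seventh, third inversion

The pitch classes E, A, F, C arrange in thirds as F–A–C–E: an F major seventh chord.
With the seventh (E) in the bass, the chord is in third inversion (figured bass 4/2).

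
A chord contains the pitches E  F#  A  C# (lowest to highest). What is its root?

F#

Reordering E, F#, A, C# into stacked thirds gives F#–A–C#–E; the bottom of that stack, F#, is the root.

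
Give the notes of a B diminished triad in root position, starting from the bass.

The chord tones are B–D–F. With the root (B) lowest for root position: B, D, F.

B, D, F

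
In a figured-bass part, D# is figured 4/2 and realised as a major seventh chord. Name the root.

The figures 4/2 mean the seventh of the chord is in the bass. If D# is the seventh of a major seventh chord, the root is E (chord tones E–G#–B–D#).

E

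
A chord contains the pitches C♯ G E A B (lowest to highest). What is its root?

Reordering C#, G, E, A, B into stacked thirds gives A–C#–E–G–B; the bottom of that stack, A, is the root.

A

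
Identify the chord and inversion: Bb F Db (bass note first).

The pitch classes Bb, F, Db arrange in thirds as Bb–Db–F: a Bb minor triad.
The lowest note is Bb, the root of the chord, so this is root position (figured bass 5/3).

Bb minor, root position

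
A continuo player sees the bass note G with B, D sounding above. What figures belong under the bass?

The notes G, B, D stack in thirds as G–B–D — a G major triad. The bass G is the root, so this is root position: figured 5/3.

5/3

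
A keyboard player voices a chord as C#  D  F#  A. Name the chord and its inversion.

D major seventh, third inversion

Reducing to letter names: C#, D, F#, A. These stack in thirds as D–F#–A–C# — a D major seventh chord.
With the seventh (C#) in the bass, the chord is in third inversion (figured bass 4/2).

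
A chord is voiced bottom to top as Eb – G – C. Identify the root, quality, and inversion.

The pitch classes Eb, G, C arrange in thirds as C–Eb–G: a C minor triad.
With the third (Eb) in the bass, the chord is in first inversion (figured bass 6).

C minor, first inversion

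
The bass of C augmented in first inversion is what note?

E

The third of C augmented (C–E–G#) is E; that is the bass in first inversion.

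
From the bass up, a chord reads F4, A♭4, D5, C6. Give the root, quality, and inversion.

D half-diminished seventh, first inversion

Reducing to letter names: F, Ab, D, C. These stack in thirds as D–F–Ab–C — a D half-diminished seventh chord.
F is the third of D half-diminished seventh; third in the bass means first inversion (figured bass 6/5).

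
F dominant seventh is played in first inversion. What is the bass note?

F dominant seventh is F–A–C–Eb. First inversion places the third in the bass: A.

A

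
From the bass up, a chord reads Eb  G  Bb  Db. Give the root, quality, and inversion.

Reducing to letter names: Eb, G, Bb, Db. These stack in thirds as Eb–G–Bb–Db — an Eb dominant seventh chord.
Eb is the root of Eb dominant seventh; root in the bass means root position (figured bass 7).

Eb dominant seventh, root position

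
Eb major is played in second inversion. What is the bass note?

Eb major is Eb–G–Bb. Second inversion places the fifth in the bass: Bb.

Bb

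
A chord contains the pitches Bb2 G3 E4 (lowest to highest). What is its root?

Bb, G, E are the tones of an E diminished triad (E–G–Bb), making E the root.

E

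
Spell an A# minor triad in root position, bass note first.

A# minor is A#–C#–E#. Root position puts the root (A#) in the bass, with the remaining tones above: A#, C#, E#.

A#, C#, E#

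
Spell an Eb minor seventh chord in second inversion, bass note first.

Bb, Db, Eb, Gb

The chord tones are Eb–Gb–Bb–Db. With the fifth (Bb) lowest for second inversion: Bb, Db, Eb, Gb.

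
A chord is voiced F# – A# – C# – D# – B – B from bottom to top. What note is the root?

Reordering F#, A#, C#, D#, B into stacked thirds gives B–D#–F#–A#–C#; the bottom of that stack, B, is the root.

B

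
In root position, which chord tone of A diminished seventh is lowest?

The root of A diminished seventh (A–C–Eb–Gb) is A; that is the bass in root position.

A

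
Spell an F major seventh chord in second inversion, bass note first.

C, E, F, A

Spelling F major seventh: F–A–C–E. In second inversion the fifth is bass, giving C, E, F, A from the bottom.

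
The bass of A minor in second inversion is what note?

The fifth of A minor (A–C–E) is E; that is the bass in second inversion.

E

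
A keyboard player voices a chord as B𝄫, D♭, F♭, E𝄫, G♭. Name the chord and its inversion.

The pitch classes Bbb, Db, Fb, Ebb, Gb arrange in thirds as Ebb–Gb–Bbb–Db–Fb: an Ebb major ninth chord.
With the fifth (Bbb) in the bass, the chord is in second inversion.

Ebb major ninth, second inversion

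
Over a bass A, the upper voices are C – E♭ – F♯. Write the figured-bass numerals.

The notes A, C, Eb, F# stack in thirds as F#–A–C–Eb — an F# diminished seventh chord. The bass A is the third, so this is first inversion: figured 6/5.

6/5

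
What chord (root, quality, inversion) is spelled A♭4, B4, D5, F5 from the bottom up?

B diminished seventh, third inversion

Reducing to letter names: Ab, B, D, F. These stack in thirds as B–D–F–Ab — a B diminished seventh chord.
The lowest note is Ab, the seventh of the chord, so this is third inversion (figured bass 4/2).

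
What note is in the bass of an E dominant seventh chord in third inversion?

The seventh of E dominant seventh (E–G#–B–D) is D; that is the bass in third inversion.

D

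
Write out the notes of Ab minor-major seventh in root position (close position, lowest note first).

The chord tones are Ab–Cb–Eb–G. With the root (Ab) lowest for root position: Ab, Cb, Eb, G.

Ab, Cb, Eb, G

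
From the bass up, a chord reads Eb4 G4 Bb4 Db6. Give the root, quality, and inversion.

Eb dominant seventh, root position

The pitch classes Eb, G, Bb, Db arrange in thirds as Eb–G–Bb–Db: an Eb dominant seventh chord.
Eb is the root of Eb dominant seventh; root in the bass means root position (figured bass 7).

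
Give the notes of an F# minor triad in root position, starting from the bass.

F# minor is F#–A–C#. Root position puts the root (F#) in the bass, with the remaining tones above: F#, A, C#.

F#, A, C#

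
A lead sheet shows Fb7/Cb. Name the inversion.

Fb7/Cb means Fb dominant seventh with Cb in the bass. Cb is the fifth of Fb dominant seventh (Fb–Ab–Cb–Ebb), so this is second inversion.

second inversion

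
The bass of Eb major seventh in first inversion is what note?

G

Eb major seventh is Eb–G–Bb–D. First inversion places the third in the bass: G.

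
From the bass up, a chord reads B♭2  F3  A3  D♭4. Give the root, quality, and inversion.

Bb minor-major seventh, root position

The distinct note names are Bb, F, A, Db. Stacked in thirds they read Bb–Db–F–A, which is a minor-major seventh chord on Bb.
With the root (Bb) in the bass, the chord is in root position (figured bass 7).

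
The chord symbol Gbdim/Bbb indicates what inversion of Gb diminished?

Gbdim/Bbb means Gb diminished with Bbb in the bass. Bbb is the third of Gb diminished (Gb–Bbb–Dbb), so this is first inversion.

first inversion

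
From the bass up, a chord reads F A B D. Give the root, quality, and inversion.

The distinct note names are F, A, B, D. Stacked in thirds they read B–D–F–A, which is a half-diminished seventh chord on B.
The lowest note is F, the fifth of the chord, so this is second inversion (figured bass 4/3).

B half-diminished seventh, second inversion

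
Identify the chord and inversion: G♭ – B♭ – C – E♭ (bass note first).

C half-diminished seventh, second inversion

Reducing to letter names: Gb, Bb, C, Eb. These stack in thirds as C–Eb–Gb–Bb — a C half-diminished seventh chord.
The lowest note is Gb, the fifth of the chord, so this is second inversion (figured bass 4/3).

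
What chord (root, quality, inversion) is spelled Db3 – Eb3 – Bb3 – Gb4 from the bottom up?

Reducing to letter names: Db, Eb, Bb, Gb. These stack in thirds as Eb–Gb–Bb–Db — an Eb minor seventh chord.
The lowest note is Db, the seventh of the chord, so this is third inversion (figured bass 4/2).

Eb minor seventh, third inversion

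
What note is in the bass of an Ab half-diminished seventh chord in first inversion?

Ab half-diminished seventh is Ab–Cb–Ebb–Gb. First inversion places the third in the bass: Cb.

Cb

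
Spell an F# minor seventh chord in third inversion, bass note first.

F# minor seventh is F#–A–C#–E. Third inversion puts the seventh (E) in the bass, with the remaining tones above: E, F#, A, C#.

E, F#, A, C#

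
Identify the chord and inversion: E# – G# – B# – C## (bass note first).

C## half-diminished seventh, first inversion

The pitch classes E#, G#, B#, C## arrange in thirds as C##–E#–G#–B#: a C## half-diminished seventh chord.
With the third (E#) in the bass, the chord is in first inversion (figured bass 6/5).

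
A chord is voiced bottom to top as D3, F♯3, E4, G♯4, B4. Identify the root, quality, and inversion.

The distinct note names are D, F#, E, G#, B. Stacked in thirds they read E–G#–B–D–F#, which is a dominant ninth chord on E.
D is the seventh of E dominant ninth; seventh in the bass means third inversion.

E dominant ninth, third inversion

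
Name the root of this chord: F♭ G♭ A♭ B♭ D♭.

Gb

Reordering Fb, Gb, Ab, Bb, Db into stacked thirds gives Gb–Bb–Db–Fb–Ab; the bottom of that stack, Gb, is the root.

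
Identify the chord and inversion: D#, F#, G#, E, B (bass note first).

E major ninth, third inversion

The pitch classes D#, F#, G#, E, B arrange in thirds as E–G#–B–D#–F#: an E major ninth chord.
D# is the seventh of E major ninth; seventh in the bass means third inversion.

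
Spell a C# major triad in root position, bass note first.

C#, E#, G#

The chord tones are C#–E#–G#. With the root (C#) lowest for root position: C#, E#, G#.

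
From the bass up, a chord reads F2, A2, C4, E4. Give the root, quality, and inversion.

The pitch classes F, A, C, E arrange in thirds as F–A–C–E: an F major seventh chord.
With the root (F) in the bass, the chord is in root position (figured bass 7).

F major seventh, root position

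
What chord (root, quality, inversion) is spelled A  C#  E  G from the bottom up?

A dominant seventh, root position

The distinct note names are A, C#, E, G. Stacked in thirds they read A–C#–E–G, which is a dominant seventh chord on A.
A is the root of A dominant seventh; root in the bass means root position (figured bass 7).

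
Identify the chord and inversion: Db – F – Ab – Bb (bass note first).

Reducing to letter names: Db, F, Ab, Bb. These stack in thirds as Bb–Db–F–Ab — a Bb minor seventh chord.
The lowest note is Db, the third of the chord, so this is first inversion (figured bass 6/5).

Bb minor seventh, first inversion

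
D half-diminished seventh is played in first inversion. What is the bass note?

In first inversion the third is lowest. For D half-diminished seventh (D–F–Ab–C) that is F.

F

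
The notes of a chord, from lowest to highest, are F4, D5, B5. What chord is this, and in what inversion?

B diminished, second inversion

The pitch classes F, D, B arrange in thirds as B–D–F: a B diminished triad.
The lowest note is F, the fifth of the chord, so this is second inversion (figured bass 6/4).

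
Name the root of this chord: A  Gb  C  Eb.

A, Gb, C, Eb are the tones of an A diminished seventh chord (A–C–Eb–Gb), making A the root.

A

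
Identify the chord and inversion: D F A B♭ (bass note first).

The distinct note names are D, F, A, Bb. Stacked in thirds they read Bb–D–F–A, which is a major seventh chord on Bb.
The lowest note is D, the third of the chord, so this is first inversion (figured bass 6/5).

Bb major seventh, first inversion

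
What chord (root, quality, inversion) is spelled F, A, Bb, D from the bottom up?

Bb major seventh, second inversion

The distinct note names are F, A, Bb, D. Stacked in thirds they read Bb–D–F–A, which is a major seventh chord on Bb.
F is the fifth of Bb major seventh; fifth in the bass means second inversion (figured bass 4/3).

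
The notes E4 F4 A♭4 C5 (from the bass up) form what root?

Reordering E, F, Ab, C into stacked thirds gives F–Ab–C–E; the bottom of that stack, F, is the root.

F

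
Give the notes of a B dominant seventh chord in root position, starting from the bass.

B, D#, F#, A

Spelling B dominant seventh: B–D#–F#–A. In root position the root is bass, giving B, D#, F#, A from the bottom.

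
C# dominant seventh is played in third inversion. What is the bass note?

B

In third inversion the seventh is lowest. For C# dominant seventh (C#–E#–G#–B) that is B.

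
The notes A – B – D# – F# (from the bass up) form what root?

Reordering A, B, D#, F# into stacked thirds gives B–D#–F#–A; the bottom of that stack, B, is the root.

B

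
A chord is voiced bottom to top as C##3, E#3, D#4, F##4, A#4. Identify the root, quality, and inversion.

D# major ninth, third inversion

The pitch classes C##, E#, D#, F##, A# arrange in thirds as D#–F##–A#–C##–E#: a D# major ninth chord.
The lowest note is C##, the seventh of the chord, so this is third inversion.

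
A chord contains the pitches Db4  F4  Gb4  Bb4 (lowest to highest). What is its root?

Gb

Reordering Db, F, Gb, Bb into stacked thirds gives Gb–Bb–Db–F; the bottom of that stack, Gb, is the root.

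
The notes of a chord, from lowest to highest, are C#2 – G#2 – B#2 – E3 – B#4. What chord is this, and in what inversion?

C# minor-major seventh, root position

The pitch classes C#, G#, B#, E arrange in thirds as C#–E–G#–B#: a C# minor-major seventh chord.
The lowest note is C#, the root of the chord, so this is root position (figured bass 7).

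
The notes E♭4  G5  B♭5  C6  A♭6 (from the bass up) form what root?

Ab

The distinct letter names are Eb, G, Bb, C, Ab. Arranged as a stack of thirds they read Ab–C–Eb–G–Bb, so Ab is the root (an Ab major ninth chord).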